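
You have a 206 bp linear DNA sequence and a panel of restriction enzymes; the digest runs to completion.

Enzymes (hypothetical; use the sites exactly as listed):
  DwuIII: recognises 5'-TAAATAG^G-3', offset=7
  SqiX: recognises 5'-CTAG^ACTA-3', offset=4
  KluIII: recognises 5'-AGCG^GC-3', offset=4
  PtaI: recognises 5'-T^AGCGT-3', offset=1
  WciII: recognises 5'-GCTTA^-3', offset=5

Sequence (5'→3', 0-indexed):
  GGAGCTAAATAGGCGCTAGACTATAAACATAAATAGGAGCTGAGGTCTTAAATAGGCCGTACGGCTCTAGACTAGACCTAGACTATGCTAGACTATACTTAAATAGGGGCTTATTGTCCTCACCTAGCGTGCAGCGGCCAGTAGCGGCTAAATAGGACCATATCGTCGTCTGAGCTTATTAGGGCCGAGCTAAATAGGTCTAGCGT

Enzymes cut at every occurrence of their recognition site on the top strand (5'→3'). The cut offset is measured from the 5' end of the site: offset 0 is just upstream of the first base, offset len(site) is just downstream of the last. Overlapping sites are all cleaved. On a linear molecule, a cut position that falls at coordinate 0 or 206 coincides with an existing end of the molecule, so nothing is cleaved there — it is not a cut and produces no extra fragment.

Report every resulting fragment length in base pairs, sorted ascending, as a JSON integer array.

[4,5,7,7,9,10,10,11,11,12,12,15,15,17,19,19,23]

Per-enzyme occurrences:
  DwuIII (TAAATAGG, off=7): starts [5, 29, 48, 99, 148, 190] → cuts [12, 36, 55, 106, 155, 197]
  SqiX (CTAGACTA, off=4): starts [15, 66, 77, 87] → cuts [19, 70, 81, 91]
  KluIII (AGCGGC, off=4): starts [132, 142] → cuts [136, 146]
  PtaI (TAGCGT, off=1): starts [124, 200] → cuts [125, 201]
  WciII (GCTTA, off=5): starts [108, 173] → cuts [113, 178]

Pooled cuts: [12, 19, 36, 55, 70, 81, 91, 106, 113, 125, 136, 146, 155, 178, 197, 201]

Fragment lengths:
  [0,12): 12 bp
  [12,19): 7 bp
  [19,36): 17 bp
  [36,55): 19 bp
  [55,70): 15 bp
  [70,81): 11 bp
  [81,91): 10 bp
  [91,106): 15 bp
  [106,113): 7 bp
  [113,125): 12 bp
  [125,136): 11 bp
  [136,146): 10 bp
  [146,155): 9 bp
  [155,178): 23 bp
  [178,197): 19 bp
  [197,201): 4 bp
  [201,206): 5 bp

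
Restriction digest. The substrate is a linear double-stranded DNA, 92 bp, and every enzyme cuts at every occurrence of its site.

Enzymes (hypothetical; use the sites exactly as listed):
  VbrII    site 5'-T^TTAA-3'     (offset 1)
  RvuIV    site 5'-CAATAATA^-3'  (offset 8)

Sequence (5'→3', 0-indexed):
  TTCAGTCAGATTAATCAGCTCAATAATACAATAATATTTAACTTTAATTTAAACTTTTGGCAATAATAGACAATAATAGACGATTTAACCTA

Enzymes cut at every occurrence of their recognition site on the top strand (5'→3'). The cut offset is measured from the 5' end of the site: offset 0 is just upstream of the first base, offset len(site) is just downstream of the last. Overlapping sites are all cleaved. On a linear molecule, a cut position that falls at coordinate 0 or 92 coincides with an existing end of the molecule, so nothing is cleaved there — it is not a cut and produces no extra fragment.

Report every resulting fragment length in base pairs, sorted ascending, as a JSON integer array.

Per-enzyme occurrences:
  VbrII (TTTAA, off=1): starts [36, 42, 47, 83] → cuts [37, 43, 48, 84]
  RvuIV (CAATAATA, off=8): starts [20, 28, 60, 70] → cuts [28, 36, 68, 78]

All cut coordinates (distinct, sorted): [28, 36, 37, 43, 48, 68, 78, 84]

Fragments:
  [0,28): 28 bp
  [28,36): 8 bp
  [36,37): 1 bp
  [37,43): 6 bp
  [43,48): 5 bp
  [48,68): 20 bp
  [68,78): 10 bp
  [78,84): 6 bp
  [84,92): 8 bp

[1,5,6,6,8,8,10,20,28]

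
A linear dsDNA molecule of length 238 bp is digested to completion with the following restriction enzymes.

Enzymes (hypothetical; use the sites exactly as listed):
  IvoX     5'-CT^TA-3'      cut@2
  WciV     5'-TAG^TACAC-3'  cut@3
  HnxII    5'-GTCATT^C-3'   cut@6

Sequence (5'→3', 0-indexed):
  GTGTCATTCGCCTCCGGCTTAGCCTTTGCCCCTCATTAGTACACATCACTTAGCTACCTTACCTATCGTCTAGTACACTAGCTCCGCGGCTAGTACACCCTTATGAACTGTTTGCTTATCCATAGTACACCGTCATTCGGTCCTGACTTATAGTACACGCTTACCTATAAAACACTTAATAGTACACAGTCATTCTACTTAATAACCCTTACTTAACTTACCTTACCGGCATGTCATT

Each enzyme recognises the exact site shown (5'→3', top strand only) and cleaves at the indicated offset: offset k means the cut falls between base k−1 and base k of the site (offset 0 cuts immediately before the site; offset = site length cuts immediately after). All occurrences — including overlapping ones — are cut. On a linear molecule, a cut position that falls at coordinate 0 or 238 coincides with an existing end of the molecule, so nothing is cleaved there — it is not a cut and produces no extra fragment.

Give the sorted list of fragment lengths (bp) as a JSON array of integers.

[4,5,5,5,5,6,8,8,8,9,9,10,11,11,11,12,12,14,15,15,15,20,20]

Site scan:
  IvoX (CTTA, off=2): starts [17, 48, 57, 99, 114, 146, 159, 174, 197, 207, 211, 216, 221] → cuts [19, 50, 59, 101, 116, 148, 161, 176, 199, 209, 213, 218, 223]
  WciV (TAGTACAC, off=3): starts [36, 70, 90, 122, 150, 179] → cuts [39, 73, 93, 125, 153, 182]
  HnxII (GTCATTC, off=6): starts [2, 131, 188] → cuts [8, 137, 194]

Pooled cuts: [8, 19, 39, 50, 59, 73, 93, 101, 116, 125, 137, 148, 153, 161, 176, 182, 194, 199, 209, 213, 218, 223]

Fragment lengths:
  [0,8): 8 bp
  [8,19): 11 bp
  [19,39): 20 bp
  [39,50): 11 bp
  [50,59): 9 bp
  [59,73): 14 bp
  [73,93): 20 bp
  [93,101): 8 bp
  [101,116): 15 bp
  [116,125): 9 bp
  [125,137): 12 bp
  [137,148): 11 bp
  [148,153): 5 bp
  [153,161): 8 bp
  [161,176): 15 bp
  [176,182): 6 bp
  [182,194): 12 bp
  [194,199): 5 bp
  [199,209): 10 bp
  [209,213): 4 bp
  [213,218): 5 bp
  [218,223): 5 bp
  [223,238): 15 bp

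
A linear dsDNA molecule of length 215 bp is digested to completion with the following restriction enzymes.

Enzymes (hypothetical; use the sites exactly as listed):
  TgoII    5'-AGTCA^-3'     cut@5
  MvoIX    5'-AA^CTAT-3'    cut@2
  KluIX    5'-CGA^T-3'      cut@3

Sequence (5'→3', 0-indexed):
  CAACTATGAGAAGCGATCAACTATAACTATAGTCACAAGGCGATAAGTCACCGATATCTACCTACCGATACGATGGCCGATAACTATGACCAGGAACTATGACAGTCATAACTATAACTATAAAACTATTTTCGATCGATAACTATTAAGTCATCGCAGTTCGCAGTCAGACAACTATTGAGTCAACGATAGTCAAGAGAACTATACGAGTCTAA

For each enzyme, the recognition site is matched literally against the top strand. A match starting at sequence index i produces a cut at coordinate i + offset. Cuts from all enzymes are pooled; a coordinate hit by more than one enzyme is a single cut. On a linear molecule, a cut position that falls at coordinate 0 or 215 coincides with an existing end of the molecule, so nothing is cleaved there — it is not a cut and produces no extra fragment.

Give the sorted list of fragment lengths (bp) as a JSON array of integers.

[3,3,3,3,4,4,4,4,5,5,6,6,6,6,7,7,8,8,9,10,11,11,12,13,13,14,14,16]

Scan for sites:
  TgoII AGTCA/5: at [30, 45, 103, 148, 164, 180, 190] ⇒ [35, 50, 108, 153, 169, 185, 195]
  MvoIX AACTAT/2: at [1, 18, 24, 81, 94, 109, 115, 123, 140, 172, 199] ⇒ [3, 20, 26, 83, 96, 111, 117, 125, 142, 174, 201]
  KluIX CGAT/3: at [13, 40, 51, 65, 70, 77, 132, 136, 186] ⇒ [16, 43, 54, 68, 73, 80, 135, 139, 189]

All cut coordinates (distinct, sorted): [3, 16, 20, 26, 35, 43, 50, 54, 68, 73, 80, 83, 96, 108, 111, 117, 125, 135, 139, 142, 153, 169, 174, 185, 189, 195, 201]

Fragment lengths:
  [0,3): 3 bp
  [3,16): 13 bp
  [16,20): 4 bp
  [20,26): 6 bp
  [26,35): 9 bp
  [35,43): 8 bp
  [43,50): 7 bp
  [50,54): 4 bp
  [54,68): 14 bp
  [68,73): 5 bp
  [73,80): 7 bp
  [80,83): 3 bp
  [83,96): 13 bp
  [96,108): 12 bp
  [108,111): 3 bp
  [111,117): 6 bp
  [117,125): 8 bp
  [125,135): 10 bp
  [135,139): 4 bp
  [139,142): 3 bp
  [142,153): 11 bp
  [153,169): 16 bp
  [169,174): 5 bp
  [174,185): 11 bp
  [185,189): 4 bp
  [189,195): 6 bp
  [195,201): 6 bp
  [201,215): 14 bp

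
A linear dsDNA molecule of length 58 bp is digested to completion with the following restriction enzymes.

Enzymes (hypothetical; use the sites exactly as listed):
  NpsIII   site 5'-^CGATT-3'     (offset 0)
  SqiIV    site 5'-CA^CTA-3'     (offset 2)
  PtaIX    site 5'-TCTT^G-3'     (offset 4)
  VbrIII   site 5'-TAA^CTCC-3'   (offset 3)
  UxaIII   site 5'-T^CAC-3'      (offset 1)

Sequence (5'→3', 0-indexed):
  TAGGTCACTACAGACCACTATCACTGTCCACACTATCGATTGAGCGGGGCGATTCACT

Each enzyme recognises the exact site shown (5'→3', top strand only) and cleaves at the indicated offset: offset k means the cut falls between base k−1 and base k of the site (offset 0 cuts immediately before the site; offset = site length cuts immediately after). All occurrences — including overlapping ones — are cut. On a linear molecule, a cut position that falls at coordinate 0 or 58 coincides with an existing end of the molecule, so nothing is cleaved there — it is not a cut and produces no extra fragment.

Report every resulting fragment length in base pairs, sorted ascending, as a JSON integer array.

[2,4,4,4,5,5,10,11,13]

Site scan:
  NpsIII CGATT/0: at [36, 49] ⇒ [36, 49]
  SqiIV CACTA/2: at [5, 15, 30] ⇒ [7, 17, 32]
  PtaIX (TCTTG, off=4): no sites
  VbrIII (TAACTCC, off=3): no sites
  UxaIII TCAC/1: at [4, 20, 53] ⇒ [5, 21, 54]

All cut coordinates (distinct, sorted): [5, 7, 17, 21, 32, 36, 49, 54]

Fragments:
  [0,5): 5 bp
  [5,7): 2 bp
  [7,17): 10 bp
  [17,21): 4 bp
  [21,32): 11 bp
  [32,36): 4 bp
  [36,49): 13 bp
  [49,54): 5 bp
  [54,58): 4 bp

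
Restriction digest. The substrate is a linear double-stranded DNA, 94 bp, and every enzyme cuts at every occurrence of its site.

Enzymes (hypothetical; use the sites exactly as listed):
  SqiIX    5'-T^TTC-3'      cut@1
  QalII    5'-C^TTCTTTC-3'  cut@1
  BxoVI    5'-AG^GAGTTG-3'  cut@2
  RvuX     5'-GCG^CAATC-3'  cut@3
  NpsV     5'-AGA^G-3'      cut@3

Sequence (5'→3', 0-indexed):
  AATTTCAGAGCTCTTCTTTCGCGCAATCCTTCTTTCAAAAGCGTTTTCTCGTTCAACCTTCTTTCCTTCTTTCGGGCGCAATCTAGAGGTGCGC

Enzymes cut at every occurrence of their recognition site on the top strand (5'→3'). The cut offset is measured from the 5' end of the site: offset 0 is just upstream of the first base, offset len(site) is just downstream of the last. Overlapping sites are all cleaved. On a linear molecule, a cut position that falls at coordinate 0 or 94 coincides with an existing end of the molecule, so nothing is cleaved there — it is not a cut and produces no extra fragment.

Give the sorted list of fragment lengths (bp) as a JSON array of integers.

Per-enzyme occurrences:
  SqiIX TTTC/1: at [2, 16, 32, 44, 61, 69] ⇒ [3, 17, 33, 45, 62, 70]
  QalII CTTCTTTC/1: at [12, 28, 57, 65] ⇒ [13, 29, 58, 66]
  BxoVI (AGGAGTTG, off=2): no sites
  RvuX GCGCAATC/3: at [20, 75] ⇒ [23, 78]
  NpsV AGAG/3: at [6, 84] ⇒ [9, 87]

Pooled cuts: [3, 9, 13, 17, 23, 29, 33, 45, 58, 62, 66, 70, 78, 87]

Fragments:
  [0,3): 3 bp
  [3,9): 6 bp
  [9,13): 4 bp
  [13,17): 4 bp
  [17,23): 6 bp
  [23,29): 6 bp
  [29,33): 4 bp
  [33,45): 12 bp
  [45,58): 13 bp
  [58,62): 4 bp
  [62,66): 4 bp
  [66,70): 4 bp
  [70,78): 8 bp
  [78,87): 9 bp
  [87,94): 7 bp

[3,4,4,4,4,4,4,6,6,6,7,8,9,12,13]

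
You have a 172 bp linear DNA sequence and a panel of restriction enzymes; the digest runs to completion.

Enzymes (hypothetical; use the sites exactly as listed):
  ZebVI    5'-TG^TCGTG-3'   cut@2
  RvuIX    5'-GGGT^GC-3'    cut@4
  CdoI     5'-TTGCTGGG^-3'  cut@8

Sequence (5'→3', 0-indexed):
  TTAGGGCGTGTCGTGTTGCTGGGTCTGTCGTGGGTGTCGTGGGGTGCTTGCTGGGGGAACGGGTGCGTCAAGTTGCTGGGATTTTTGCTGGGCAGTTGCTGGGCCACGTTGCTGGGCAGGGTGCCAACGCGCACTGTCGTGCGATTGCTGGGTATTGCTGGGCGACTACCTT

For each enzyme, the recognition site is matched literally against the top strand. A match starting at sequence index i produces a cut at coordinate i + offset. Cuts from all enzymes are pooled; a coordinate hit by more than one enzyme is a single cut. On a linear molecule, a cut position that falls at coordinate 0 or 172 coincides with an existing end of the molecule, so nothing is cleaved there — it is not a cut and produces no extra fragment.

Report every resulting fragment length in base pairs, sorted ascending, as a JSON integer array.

[4,6,9,9,9,10,10,10,10,11,12,13,13,14,16,16]

Scan for sites:
  ZebVI TGTCGTG/2: at [8, 25, 34, 134] ⇒ [10, 27, 36, 136]
  RvuIX GGGTGC/4: at [41, 60, 118] ⇒ [45, 64, 122]
  CdoI TTGCTGGG/8: at [15, 47, 72, 84, 95, 108, 144, 154] ⇒ [23, 55, 80, 92, 103, 116, 152, 162]

Pooled cuts: [10, 23, 27, 36, 45, 55, 64, 80, 92, 103, 116, 122, 136, 152, 162]

Fragment lengths:
  [0,10): 10 bp
  [10,23): 13 bp
  [23,27): 4 bp
  [27,36): 9 bp
  [36,45): 9 bp
  [45,55): 10 bp
  [55,64): 9 bp
  [64,80): 16 bp
  [80,92): 12 bp
  [92,103): 11 bp
  [103,116): 13 bp
  [116,122): 6 bp
  [122,136): 14 bp
  [136,152): 16 bp
  [152,162): 10 bp
  [162,172): 10 bp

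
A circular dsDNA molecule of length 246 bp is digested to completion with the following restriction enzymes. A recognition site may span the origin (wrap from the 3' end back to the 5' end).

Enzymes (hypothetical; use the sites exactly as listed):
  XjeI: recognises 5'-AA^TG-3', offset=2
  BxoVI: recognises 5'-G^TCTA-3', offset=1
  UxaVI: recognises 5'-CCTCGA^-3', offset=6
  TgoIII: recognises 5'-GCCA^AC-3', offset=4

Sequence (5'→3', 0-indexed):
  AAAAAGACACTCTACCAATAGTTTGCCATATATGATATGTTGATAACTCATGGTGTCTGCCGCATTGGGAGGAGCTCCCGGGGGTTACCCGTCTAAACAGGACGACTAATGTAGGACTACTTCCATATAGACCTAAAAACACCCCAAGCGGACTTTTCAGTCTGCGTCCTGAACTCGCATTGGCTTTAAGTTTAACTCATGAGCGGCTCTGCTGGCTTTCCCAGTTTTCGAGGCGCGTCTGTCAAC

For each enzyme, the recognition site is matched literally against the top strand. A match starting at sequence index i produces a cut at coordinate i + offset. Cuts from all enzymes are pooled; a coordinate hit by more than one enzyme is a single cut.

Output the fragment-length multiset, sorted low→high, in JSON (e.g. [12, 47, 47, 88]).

[18,228]

Site scan:
  XjeI (AATG, off=2): starts [107] → cuts [109]
  BxoVI (GTCTA, off=1): starts [90] → cuts [91]
  UxaVI (CCTCGA, off=6): no sites
  TgoIII (GCCAAC, off=4): no sites

Pooled cuts: [91, 109]

Fragment lengths:
  91→109: 18 bp
  109→91 (wrap): 246-109+91 = 228 bp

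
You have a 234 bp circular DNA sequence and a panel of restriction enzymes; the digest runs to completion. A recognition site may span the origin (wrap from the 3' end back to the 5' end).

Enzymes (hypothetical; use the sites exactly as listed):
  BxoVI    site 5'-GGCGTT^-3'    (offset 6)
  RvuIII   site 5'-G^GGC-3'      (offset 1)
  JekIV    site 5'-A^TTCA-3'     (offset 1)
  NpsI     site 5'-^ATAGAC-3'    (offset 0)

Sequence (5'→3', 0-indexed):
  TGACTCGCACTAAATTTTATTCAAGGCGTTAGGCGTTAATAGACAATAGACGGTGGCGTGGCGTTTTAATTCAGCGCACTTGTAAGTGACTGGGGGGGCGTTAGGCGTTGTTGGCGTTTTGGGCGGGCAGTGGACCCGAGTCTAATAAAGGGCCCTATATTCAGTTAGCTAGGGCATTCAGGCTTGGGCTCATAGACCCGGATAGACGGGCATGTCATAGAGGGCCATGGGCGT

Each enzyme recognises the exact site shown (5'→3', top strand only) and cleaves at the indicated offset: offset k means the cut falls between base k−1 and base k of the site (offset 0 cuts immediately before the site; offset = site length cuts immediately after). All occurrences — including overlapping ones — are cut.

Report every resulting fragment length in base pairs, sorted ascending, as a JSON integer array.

Scan for sites:
  BxoVI (GGCGTT, off=6): starts [24, 31, 59, 96, 103, 112, 229] → cuts [1, 30, 37, 65, 102, 109, 118]
  RvuIII (GGGC, off=1): starts [95, 120, 124, 149, 171, 185, 207, 221, 228] → cuts [96, 121, 125, 150, 172, 186, 208, 222, 229]
  JekIV (ATTCA, off=1): starts [18, 68, 158, 175] → cuts [19, 69, 159, 176]
  NpsI (ATAGAC, off=0): starts [38, 45, 191, 201] → cuts [38, 45, 191, 201]

All cut coordinates (distinct, sorted): [1, 19, 30, 37, 38, 45, 65, 69, 96, 102, 109, 118, 121, 125, 150, 159, 172, 176, 186, 191, 201, 208, 222, 229]

Fragments:
  1→19: 18 bp
  19→30: 11 bp
  30→37: 7 bp
  37→38: 1 bp
  38→45: 7 bp
  45→65: 20 bp
  65→69: 4 bp
  69→96: 27 bp
  96→102: 6 bp
  102→109: 7 bp
  109→118: 9 bp
  118→121: 3 bp
  121→125: 4 bp
  125→150: 25 bp
  150→159: 9 bp
  159→172: 13 bp
  172→176: 4 bp
  176→186: 10 bp
  186→191: 5 bp
  191→201: 10 bp
  201→208: 7 bp
  208→222: 14 bp
  222→229: 7 bp
  229→1 (wrap): 234-229+1 = 6 bp

[1,3,4,4,4,5,6,6,7,7,7,7,7,9,9,10,10,11,13,14,18,20,25,27]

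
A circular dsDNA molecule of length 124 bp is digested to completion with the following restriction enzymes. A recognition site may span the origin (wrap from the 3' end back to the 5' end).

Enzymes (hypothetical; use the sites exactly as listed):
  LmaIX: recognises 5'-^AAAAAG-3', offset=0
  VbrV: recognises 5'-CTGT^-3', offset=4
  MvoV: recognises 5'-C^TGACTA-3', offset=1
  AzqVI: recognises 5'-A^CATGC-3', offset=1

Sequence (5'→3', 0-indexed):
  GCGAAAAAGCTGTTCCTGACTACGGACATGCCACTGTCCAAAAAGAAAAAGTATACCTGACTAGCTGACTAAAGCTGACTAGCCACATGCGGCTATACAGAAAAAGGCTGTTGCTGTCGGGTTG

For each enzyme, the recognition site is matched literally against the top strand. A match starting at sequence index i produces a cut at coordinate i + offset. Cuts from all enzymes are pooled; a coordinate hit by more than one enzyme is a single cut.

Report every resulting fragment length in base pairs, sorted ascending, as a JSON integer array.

Per-enzyme occurrences:
  LmaIX (AAAAAG, off=0): starts [3, 39, 45, 100] → cuts [3, 39, 45, 100]
  VbrV (CTGT, off=4): starts [9, 33, 107, 113] → cuts [13, 37, 111, 117]
  MvoV (CTGACTA, off=1): starts [15, 56, 64, 74] → cuts [16, 57, 65, 75]
  AzqVI (ACATGC, off=1): starts [25, 84] → cuts [26, 85]

Pooled cuts: [3, 13, 16, 26, 37, 39, 45, 57, 65, 75, 85, 100, 111, 117]

Fragments:
  3→13: 10 bp
  13→16: 3 bp
  16→26: 10 bp
  26→37: 11 bp
  37→39: 2 bp
  39→45: 6 bp
  45→57: 12 bp
  57→65: 8 bp
  65→75: 10 bp
  75→85: 10 bp
  85→100: 15 bp
  100→111: 11 bp
  111→117: 6 bp
  117→3 (wrap): 124-117+3 = 10 bp

[2,3,6,6,8,10,10,10,10,10,11,11,12,15]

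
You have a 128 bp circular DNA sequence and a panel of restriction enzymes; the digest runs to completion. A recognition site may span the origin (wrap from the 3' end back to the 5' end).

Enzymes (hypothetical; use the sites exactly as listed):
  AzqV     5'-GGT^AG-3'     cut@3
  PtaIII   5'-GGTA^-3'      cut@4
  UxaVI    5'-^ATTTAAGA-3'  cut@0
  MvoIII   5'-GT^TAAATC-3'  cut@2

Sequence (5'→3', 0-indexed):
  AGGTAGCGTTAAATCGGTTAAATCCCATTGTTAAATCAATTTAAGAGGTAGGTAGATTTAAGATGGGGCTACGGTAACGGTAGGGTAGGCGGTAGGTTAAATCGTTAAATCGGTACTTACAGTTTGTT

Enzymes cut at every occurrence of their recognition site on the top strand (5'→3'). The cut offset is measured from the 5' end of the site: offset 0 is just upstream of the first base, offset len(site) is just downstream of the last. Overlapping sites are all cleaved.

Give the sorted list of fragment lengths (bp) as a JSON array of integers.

[1,1,1,1,1,1,1,3,3,4,4,5,6,7,8,9,10,11,13,17,21]

Site scan:
  AzqV GGTAG/3: at [1, 46, 50, 78, 83, 90] ⇒ [4, 49, 53, 81, 86, 93]
  PtaIII GGTA/4: at [1, 46, 50, 72, 78, 83, 90, 111] ⇒ [5, 50, 54, 76, 82, 87, 94, 115]
  UxaVI ATTTAAGA/0: at [38, 55] ⇒ [38, 55]
  MvoIII GTTAAATC/2: at [7, 16, 29, 95, 103] ⇒ [9, 18, 31, 97, 105]

Pooled cuts: [4, 5, 9, 18, 31, 38, 49, 50, 53, 54, 55, 76, 81, 82, 86, 87, 93, 94, 97, 105, 115]

Fragment lengths:
  4→5: 1 bp
  5→9: 4 bp
  9→18: 9 bp
  18→31: 13 bp
  31→38: 7 bp
  38→49: 11 bp
  49→50: 1 bp
  50→53: 3 bp
  53→54: 1 bp
  54→55: 1 bp
  55→76: 21 bp
  76→81: 5 bp
  81→82: 1 bp
  82→86: 4 bp
  86→87: 1 bp
  87→93: 6 bp
  93→94: 1 bp
  94→97: 3 bp
  97→105: 8 bp
  105→115: 10 bp
  115→4 (wrap): 128-115+4 = 17 bp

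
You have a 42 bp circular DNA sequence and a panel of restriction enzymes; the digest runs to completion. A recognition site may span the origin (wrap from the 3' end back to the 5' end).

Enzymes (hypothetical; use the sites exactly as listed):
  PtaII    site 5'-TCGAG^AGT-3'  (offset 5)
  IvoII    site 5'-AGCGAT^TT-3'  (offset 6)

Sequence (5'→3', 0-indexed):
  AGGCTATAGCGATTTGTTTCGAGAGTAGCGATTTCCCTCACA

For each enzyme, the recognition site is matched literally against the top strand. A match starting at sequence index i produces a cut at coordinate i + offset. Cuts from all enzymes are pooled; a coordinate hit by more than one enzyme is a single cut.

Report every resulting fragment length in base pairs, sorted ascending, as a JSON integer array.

[9,10,23]

Scan for sites:
  PtaII (TCGAGAGT, off=5): starts [18] → cuts [23]
  IvoII (AGCGATTT, off=6): starts [7, 26] → cuts [13, 32]

Pooled cuts: [13, 23, 32]

Fragments:
  13→23: 10 bp
  23→32: 9 bp
  32→13 (wrap): 42-32+13 = 23 bp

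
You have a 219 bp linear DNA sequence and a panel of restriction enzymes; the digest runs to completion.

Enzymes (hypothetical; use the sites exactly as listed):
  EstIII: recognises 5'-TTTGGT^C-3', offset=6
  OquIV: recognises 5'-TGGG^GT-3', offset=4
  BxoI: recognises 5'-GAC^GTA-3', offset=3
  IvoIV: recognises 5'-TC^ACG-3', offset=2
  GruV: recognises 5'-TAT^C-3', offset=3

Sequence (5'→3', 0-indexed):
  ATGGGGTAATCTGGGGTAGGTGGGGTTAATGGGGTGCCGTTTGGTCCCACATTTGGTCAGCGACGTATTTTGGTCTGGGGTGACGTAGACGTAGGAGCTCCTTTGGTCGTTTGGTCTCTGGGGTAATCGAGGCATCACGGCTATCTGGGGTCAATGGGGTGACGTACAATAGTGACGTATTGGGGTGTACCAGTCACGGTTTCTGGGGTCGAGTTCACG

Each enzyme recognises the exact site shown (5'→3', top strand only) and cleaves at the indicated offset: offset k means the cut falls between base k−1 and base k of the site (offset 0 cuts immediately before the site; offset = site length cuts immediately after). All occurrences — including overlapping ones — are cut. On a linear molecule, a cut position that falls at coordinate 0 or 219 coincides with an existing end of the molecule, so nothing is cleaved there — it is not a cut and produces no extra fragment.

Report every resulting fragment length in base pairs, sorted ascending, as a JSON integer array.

Per-enzyme occurrences:
  EstIII TTTGGTC/6: at [39, 51, 68, 101, 109] ⇒ [45, 57, 74, 107, 115]
  OquIV TGGGGT/4: at [1, 11, 20, 29, 75, 118, 145, 154, 180, 203] ⇒ [5, 15, 24, 33, 79, 122, 149, 158, 184, 207]
  BxoI GACGTA/3: at [61, 81, 87, 160, 173] ⇒ [64, 84, 90, 163, 176]
  IvoIV TCACG/2: at [134, 193, 214] ⇒ [136, 195, 216]
  GruV TATC/3: at [141] ⇒ [144]

Pooled cuts: [5, 15, 24, 33, 45, 57, 64, 74, 79, 84, 90, 107, 115, 122, 136, 144, 149, 158, 163, 176, 184, 195, 207, 216]

Fragments:
  [0,5): 5 bp
  [5,15): 10 bp
  [15,24): 9 bp
  [24,33): 9 bp
  [33,45): 12 bp
  [45,57): 12 bp
  [57,64): 7 bp
  [64,74): 10 bp
  [74,79): 5 bp
  [79,84): 5 bp
  [84,90): 6 bp
  [90,107): 17 bp
  [107,115): 8 bp
  [115,122): 7 bp
  [122,136): 14 bp
  [136,144): 8 bp
  [144,149): 5 bp
  [149,158): 9 bp
  [158,163): 5 bp
  [163,176): 13 bp
  [176,184): 8 bp
  [184,195): 11 bp
  [195,207): 12 bp
  [207,216): 9 bp
  [216,219): 3 bp

[3,5,5,5,5,5,6,7,7,8,8,8,9,9,9,9,10,10,11,12,12,12,13,14,17]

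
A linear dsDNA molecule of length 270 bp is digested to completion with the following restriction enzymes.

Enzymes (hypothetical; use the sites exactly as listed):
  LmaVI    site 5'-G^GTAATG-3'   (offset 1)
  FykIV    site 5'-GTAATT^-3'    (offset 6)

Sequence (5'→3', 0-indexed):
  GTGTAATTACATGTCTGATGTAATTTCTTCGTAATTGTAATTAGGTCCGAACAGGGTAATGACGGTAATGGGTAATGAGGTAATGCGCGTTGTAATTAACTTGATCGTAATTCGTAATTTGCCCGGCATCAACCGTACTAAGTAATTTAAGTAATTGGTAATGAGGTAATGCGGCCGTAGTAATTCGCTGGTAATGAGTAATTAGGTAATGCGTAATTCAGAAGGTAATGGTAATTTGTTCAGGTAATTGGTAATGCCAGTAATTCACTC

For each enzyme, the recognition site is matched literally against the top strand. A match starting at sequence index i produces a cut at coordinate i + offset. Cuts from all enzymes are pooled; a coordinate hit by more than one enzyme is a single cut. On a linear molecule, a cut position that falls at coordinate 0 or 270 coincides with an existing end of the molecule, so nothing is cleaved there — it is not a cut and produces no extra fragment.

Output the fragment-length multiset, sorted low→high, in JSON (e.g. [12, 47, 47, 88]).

[1,1,2,5,5,6,6,7,7,8,8,8,9,9,11,12,13,13,13,13,15,15,17,18,20,28]

Per-enzyme occurrences:
  LmaVI GGTAATG/1: at [54, 63, 70, 78, 156, 164, 189, 204, 223, 249] ⇒ [55, 64, 71, 79, 157, 165, 190, 205, 224, 250]
  FykIV GTAATT/6: at [2, 19, 30, 36, 91, 106, 113, 141, 150, 179, 197, 212, 230, 243, 259] ⇒ [8, 25, 36, 42, 97, 112, 119, 147, 156, 185, 203, 218, 236, 249, 265]

Pooled cuts: [8, 25, 36, 42, 55, 64, 71, 79, 97, 112, 119, 147, 156, 157, 165, 185, 190, 203, 205, 218, 224, 236, 249, 250, 265]

Fragment lengths:
  [0,8): 8 bp
  [8,25): 17 bp
  [25,36): 11 bp
  [36,42): 6 bp
  [42,55): 13 bp
  [55,64): 9 bp
  [64,71): 7 bp
  [71,79): 8 bp
  [79,97): 18 bp
  [97,112): 15 bp
  [112,119): 7 bp
  [119,147): 28 bp
  [147,156): 9 bp
  [156,157): 1 bp
  [157,165): 8 bp
  [165,185): 20 bp
  [185,190): 5 bp
  [190,203): 13 bp
  [203,205): 2 bp
  [205,218): 13 bp
  [218,224): 6 bp
  [224,236): 12 bp
  [236,249): 13 bp
  [249,250): 1 bp
  [250,265): 15 bp
  [265,270): 5 bp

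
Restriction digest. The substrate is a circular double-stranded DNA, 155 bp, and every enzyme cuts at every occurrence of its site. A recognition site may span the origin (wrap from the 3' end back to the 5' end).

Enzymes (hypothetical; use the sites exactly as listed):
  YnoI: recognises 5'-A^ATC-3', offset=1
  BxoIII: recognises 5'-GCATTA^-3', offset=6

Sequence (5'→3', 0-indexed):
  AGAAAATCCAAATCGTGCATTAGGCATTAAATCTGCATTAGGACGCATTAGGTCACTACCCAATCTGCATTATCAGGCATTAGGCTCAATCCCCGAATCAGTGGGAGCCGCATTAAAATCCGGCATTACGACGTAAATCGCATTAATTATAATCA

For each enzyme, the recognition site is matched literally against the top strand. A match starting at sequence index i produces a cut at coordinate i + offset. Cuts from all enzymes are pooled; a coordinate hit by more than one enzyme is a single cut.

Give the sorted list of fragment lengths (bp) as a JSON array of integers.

Per-enzyme occurrences:
  YnoI (AATC, off=1): starts [4, 10, 29, 61, 87, 95, 116, 135, 150] → cuts [5, 11, 30, 62, 88, 96, 117, 136, 151]
  BxoIII (GCATTA, off=6): starts [16, 23, 34, 44, 66, 76, 109, 122, 139] → cuts [22, 29, 40, 50, 72, 82, 115, 128, 145]

All cut coordinates (distinct, sorted): [5, 11, 22, 29, 30, 40, 50, 62, 72, 82, 88, 96, 115, 117, 128, 136, 145, 151]

Fragment lengths:
  5→11: 6 bp
  11→22: 11 bp
  22→29: 7 bp
  29→30: 1 bp
  30→40: 10 bp
  40→50: 10 bp
  50→62: 12 bp
  62→72: 10 bp
  72→82: 10 bp
  82→88: 6 bp
  88→96: 8 bp
  96→115: 19 bp
  115→117: 2 bp
  117→128: 11 bp
  128→136: 8 bp
  136→145: 9 bp
  145→151: 6 bp
  151→5 (wrap): 155-151+5 = 9 bp

[1,2,6,6,6,7,8,8,9,9,10,10,10,10,11,11,12,19]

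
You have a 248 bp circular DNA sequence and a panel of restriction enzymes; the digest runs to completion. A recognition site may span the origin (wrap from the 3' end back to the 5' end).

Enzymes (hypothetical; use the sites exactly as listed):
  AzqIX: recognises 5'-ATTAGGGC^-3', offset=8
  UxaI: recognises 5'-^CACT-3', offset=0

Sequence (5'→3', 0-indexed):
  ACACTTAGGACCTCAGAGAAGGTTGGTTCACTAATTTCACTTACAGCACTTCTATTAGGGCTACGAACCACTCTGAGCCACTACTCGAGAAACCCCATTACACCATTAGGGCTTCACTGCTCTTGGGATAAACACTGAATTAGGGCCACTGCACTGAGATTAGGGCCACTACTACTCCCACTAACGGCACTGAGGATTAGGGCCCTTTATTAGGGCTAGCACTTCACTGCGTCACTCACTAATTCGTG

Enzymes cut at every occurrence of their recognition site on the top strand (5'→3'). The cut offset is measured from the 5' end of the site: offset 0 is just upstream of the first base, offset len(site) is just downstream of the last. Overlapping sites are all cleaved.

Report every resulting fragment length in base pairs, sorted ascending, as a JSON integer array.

[2,3,4,5,5,7,8,9,9,9,10,12,13,13,14,15,15,16,18,27,34]

Scan for sites:
  AzqIX (ATTAGGGC, off=8): starts [53, 104, 138, 158, 195, 208] → cuts [61, 112, 146, 166, 203, 216]
  UxaI (CACT, off=0): starts [1, 28, 37, 46, 68, 78, 114, 132, 146, 151, 166, 178, 187, 219, 224, 232, 236] → cuts [1, 28, 37, 46, 68, 78, 114, 132, 146, 151, 166, 178, 187, 219, 224, 232, 236]

Pooled cuts: [1, 28, 37, 46, 61, 68, 78, 112, 114, 132, 146, 151, 166, 178, 187, 203, 216, 219, 224, 232, 236]

Fragment lengths:
  1→28: 27 bp
  28→37: 9 bp
  37→46: 9 bp
  46→61: 15 bp
  61→68: 7 bp
  68→78: 10 bp
  78→112: 34 bp
  112→114: 2 bp
  114→132: 18 bp
  132→146: 14 bp
  146→151: 5 bp
  151→166: 15 bp
  166→178: 12 bp
  178→187: 9 bp
  187→203: 16 bp
  203→216: 13 bp
  216→219: 3 bp
  219→224: 5 bp
  224→232: 8 bp
  232→236: 4 bp
  236→1 (wrap): 248-236+1 = 13 bp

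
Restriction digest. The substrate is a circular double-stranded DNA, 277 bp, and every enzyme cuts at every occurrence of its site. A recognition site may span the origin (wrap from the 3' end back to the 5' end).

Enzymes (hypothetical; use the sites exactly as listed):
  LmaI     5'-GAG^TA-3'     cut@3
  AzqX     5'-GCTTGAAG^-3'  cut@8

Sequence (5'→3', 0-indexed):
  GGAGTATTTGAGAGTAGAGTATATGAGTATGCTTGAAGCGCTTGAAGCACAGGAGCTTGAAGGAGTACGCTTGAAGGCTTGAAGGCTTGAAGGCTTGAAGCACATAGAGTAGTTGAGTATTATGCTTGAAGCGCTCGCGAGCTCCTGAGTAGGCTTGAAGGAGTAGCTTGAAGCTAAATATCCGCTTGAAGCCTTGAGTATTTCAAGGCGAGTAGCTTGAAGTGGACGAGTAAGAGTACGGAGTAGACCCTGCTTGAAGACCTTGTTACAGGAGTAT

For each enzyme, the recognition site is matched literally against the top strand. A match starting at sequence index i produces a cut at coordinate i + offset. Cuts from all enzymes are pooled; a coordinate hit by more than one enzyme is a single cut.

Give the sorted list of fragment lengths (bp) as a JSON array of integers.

Site scan:
  LmaI GAGTA/3: at [1, 11, 16, 24, 62, 106, 114, 146, 160, 195, 209, 227, 233, 240, 271] ⇒ [4, 14, 19, 27, 65, 109, 117, 149, 163, 198, 212, 230, 236, 243, 274]
  AzqX GCTTGAAG/8: at [30, 39, 54, 68, 76, 84, 92, 123, 152, 165, 183, 214, 251] ⇒ [38, 47, 62, 76, 84, 92, 100, 131, 160, 173, 191, 222, 259]

All cut coordinates (distinct, sorted): [4, 14, 19, 27, 38, 47, 62, 65, 76, 84, 92, 100, 109, 117, 131, 149, 160, 163, 173, 191, 198, 212, 222, 230, 236, 243, 259, 274]

Fragments:
  4→14: 10 bp
  14→19: 5 bp
  19→27: 8 bp
  27→38: 11 bp
  38→47: 9 bp
  47→62: 15 bp
  62→65: 3 bp
  65→76: 11 bp
  76→84: 8 bp
  84→92: 8 bp
  92→100: 8 bp
  100→109: 9 bp
  109→117: 8 bp
  117→131: 14 bp
  131→149: 18 bp
  149→160: 11 bp
  160→163: 3 bp
  163→173: 10 bp
  173→191: 18 bp
  191→198: 7 bp
  198→212: 14 bp
  212→222: 10 bp
  222→230: 8 bp
  230→236: 6 bp
  236→243: 7 bp
  243→259: 16 bp
  259→274: 15 bp
  274→4 (wrap): 277-274+4 = 7 bp

[3,3,5,6,7,7,7,8,8,8,8,8,8,9,9,10,10,10,11,11,11,14,14,15,15,16,18,18]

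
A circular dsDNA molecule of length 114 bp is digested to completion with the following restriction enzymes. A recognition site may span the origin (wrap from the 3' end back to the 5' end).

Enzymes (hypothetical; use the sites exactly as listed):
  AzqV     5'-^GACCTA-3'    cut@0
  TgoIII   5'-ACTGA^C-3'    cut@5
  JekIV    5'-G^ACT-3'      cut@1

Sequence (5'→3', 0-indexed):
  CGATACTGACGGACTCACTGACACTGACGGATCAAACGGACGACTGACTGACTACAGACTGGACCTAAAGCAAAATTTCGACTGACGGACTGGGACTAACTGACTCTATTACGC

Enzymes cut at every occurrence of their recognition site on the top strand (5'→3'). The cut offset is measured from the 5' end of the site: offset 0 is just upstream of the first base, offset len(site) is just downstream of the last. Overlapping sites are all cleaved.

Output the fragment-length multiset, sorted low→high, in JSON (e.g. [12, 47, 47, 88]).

[1,1,1,3,3,3,4,4,5,6,6,6,8,9,15,19,20]

Scan for sites:
  AzqV GACCTA/0: at [61] ⇒ [61]
  TgoIII ACTGAC/5: at [4, 16, 22, 42, 46, 80, 98] ⇒ [9, 21, 27, 47, 51, 85, 103]
  JekIV GACT/1: at [11, 41, 45, 49, 56, 79, 87, 93, 101] ⇒ [12, 42, 46, 50, 57, 80, 88, 94, 102]

All cut coordinates (distinct, sorted): [9, 12, 21, 27, 42, 46, 47, 50, 51, 57, 61, 80, 85, 88, 94, 102, 103]

Fragment lengths:
  9→12: 3 bp
  12→21: 9 bp
  21→27: 6 bp
  27→42: 15 bp
  42→46: 4 bp
  46→47: 1 bp
  47→50: 3 bp
  50→51: 1 bp
  51→57: 6 bp
  57→61: 4 bp
  61→80: 19 bp
  80→85: 5 bp
  85→88: 3 bp
  88→94: 6 bp
  94→102: 8 bp
  102→103: 1 bp
  103→9 (wrap): 114-103+9 = 20 bp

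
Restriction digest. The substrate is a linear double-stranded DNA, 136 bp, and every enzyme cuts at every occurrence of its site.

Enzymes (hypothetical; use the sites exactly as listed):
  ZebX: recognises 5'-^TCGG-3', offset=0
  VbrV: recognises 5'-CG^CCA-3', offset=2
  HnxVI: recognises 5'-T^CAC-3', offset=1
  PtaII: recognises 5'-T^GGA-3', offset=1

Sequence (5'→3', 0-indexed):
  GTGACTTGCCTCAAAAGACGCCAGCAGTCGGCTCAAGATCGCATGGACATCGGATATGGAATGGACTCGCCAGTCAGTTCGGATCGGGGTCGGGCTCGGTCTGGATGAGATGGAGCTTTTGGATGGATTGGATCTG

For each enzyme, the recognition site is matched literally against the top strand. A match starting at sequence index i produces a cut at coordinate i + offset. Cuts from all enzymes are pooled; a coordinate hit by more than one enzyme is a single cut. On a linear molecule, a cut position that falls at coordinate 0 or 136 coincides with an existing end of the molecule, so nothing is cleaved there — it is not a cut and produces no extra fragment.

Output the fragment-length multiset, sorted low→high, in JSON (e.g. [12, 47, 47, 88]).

[4,5,5,5,5,6,6,7,7,7,7,8,9,9,9,17,20]

Per-enzyme occurrences:
  ZebX (TCGG, off=0): starts [27, 49, 78, 83, 89, 95] → cuts [27, 49, 78, 83, 89, 95]
  VbrV (CGCCA, off=2): starts [18, 67] → cuts [20, 69]
  HnxVI (TCAC, off=1): no sites
  PtaII (TGGA, off=1): starts [43, 56, 61, 101, 110, 119, 123, 128] → cuts [44, 57, 62, 102, 111, 120, 124, 129]

All cut coordinates (distinct, sorted): [20, 27, 44, 49, 57, 62, 69, 78, 83, 89, 95, 102, 111, 120, 124, 129]

Fragments:
  [0,20): 20 bp
  [20,27): 7 bp
  [27,44): 17 bp
  [44,49): 5 bp
  [49,57): 8 bp
  [57,62): 5 bp
  [62,69): 7 bp
  [69,78): 9 bp
  [78,83): 5 bp
  [83,89): 6 bp
  [89,95): 6 bp
  [95,102): 7 bp
  [102,111): 9 bp
  [111,120): 9 bp
  [120,124): 4 bp
  [124,129): 5 bp
  [129,136): 7 bp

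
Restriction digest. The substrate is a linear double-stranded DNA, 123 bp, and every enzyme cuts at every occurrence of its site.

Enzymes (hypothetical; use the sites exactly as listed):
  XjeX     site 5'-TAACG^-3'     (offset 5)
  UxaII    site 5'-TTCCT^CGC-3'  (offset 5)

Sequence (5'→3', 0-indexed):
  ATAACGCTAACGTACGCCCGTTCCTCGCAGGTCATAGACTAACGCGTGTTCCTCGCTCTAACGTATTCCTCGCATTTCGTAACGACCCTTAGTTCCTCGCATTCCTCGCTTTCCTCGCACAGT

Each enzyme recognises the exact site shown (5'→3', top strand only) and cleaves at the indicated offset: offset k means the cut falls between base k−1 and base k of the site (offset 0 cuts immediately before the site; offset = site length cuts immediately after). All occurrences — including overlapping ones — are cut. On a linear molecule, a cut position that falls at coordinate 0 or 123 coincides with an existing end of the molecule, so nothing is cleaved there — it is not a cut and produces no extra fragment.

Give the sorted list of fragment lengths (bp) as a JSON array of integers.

Scan for sites:
  XjeX (TAACG, off=5): starts [1, 7, 39, 58, 79] → cuts [6, 12, 44, 63, 84]
  UxaII (TTCCTCGC, off=5): starts [20, 48, 65, 92, 101, 110] → cuts [25, 53, 70, 97, 106, 115]

All cut coordinates (distinct, sorted): [6, 12, 25, 44, 53, 63, 70, 84, 97, 106, 115]

Fragment lengths:
  [0,6): 6 bp
  [6,12): 6 bp
  [12,25): 13 bp
  [25,44): 19 bp
  [44,53): 9 bp
  [53,63): 10 bp
  [63,70): 7 bp
  [70,84): 14 bp
  [84,97): 13 bp
  [97,106): 9 bp
  [106,115): 9 bp
  [115,123): 8 bp

[6,6,7,8,9,9,9,10,13,13,14,19]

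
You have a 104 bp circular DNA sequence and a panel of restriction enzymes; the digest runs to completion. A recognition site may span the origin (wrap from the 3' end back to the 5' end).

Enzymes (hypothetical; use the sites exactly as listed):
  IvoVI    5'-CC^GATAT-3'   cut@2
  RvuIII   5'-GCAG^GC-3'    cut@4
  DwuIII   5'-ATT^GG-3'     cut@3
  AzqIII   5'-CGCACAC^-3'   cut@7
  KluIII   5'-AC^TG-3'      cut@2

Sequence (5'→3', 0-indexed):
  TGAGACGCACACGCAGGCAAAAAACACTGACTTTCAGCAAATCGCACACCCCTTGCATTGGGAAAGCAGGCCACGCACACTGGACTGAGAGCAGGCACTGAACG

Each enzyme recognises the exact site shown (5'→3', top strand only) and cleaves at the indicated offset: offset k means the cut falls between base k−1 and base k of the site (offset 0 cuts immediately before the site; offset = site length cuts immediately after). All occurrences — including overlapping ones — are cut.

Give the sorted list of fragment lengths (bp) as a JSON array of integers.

[4,4,5,9,10,10,11,11,18,22]

Site scan:
  IvoVI (CCGATAT, off=2): no sites
  RvuIII (GCAGGC, off=4): starts [12, 65, 90] → cuts [16, 69, 94]
  DwuIII (ATTGG, off=3): starts [56] → cuts [59]
  AzqIII (CGCACAC, off=7): starts [5, 42, 73] → cuts [12, 49, 80]
  KluIII (ACTG, off=2): starts [25, 78, 83, 96] → cuts [27, 80, 85, 98]

Pooled cuts: [12, 16, 27, 49, 59, 69, 80, 85, 94, 98]

Fragment lengths:
  12→16: 4 bp
  16→27: 11 bp
  27→49: 22 bp
  49→59: 10 bp
  59→69: 10 bp
  69→80: 11 bp
  80→85: 5 bp
  85→94: 9 bp
  94→98: 4 bp
  98→12 (wrap): 104-98+12 = 18 bp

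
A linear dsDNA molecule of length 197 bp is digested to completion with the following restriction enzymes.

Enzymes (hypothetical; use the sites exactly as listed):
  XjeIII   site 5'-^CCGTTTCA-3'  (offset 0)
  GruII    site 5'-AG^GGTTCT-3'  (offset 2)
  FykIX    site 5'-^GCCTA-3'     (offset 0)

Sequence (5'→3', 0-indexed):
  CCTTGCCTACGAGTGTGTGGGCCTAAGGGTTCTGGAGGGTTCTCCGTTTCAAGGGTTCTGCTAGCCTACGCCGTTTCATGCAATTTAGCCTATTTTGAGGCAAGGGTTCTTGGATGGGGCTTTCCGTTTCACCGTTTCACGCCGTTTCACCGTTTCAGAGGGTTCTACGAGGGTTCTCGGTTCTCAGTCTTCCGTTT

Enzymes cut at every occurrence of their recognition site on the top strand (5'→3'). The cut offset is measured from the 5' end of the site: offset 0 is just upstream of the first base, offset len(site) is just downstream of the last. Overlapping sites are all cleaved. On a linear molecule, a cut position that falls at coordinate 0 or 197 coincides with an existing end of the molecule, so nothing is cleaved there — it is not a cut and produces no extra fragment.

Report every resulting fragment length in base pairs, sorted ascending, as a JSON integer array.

Per-enzyme occurrences:
  XjeIII (CCGTTTCA, off=0): starts [43, 70, 123, 131, 141, 149] → cuts [43, 70, 123, 131, 141, 149]
  GruII (AGGGTTCT, off=2): starts [25, 35, 51, 102, 158, 169] → cuts [27, 37, 53, 104, 160, 171]
  FykIX (GCCTA, off=0): starts [4, 20, 63, 87] → cuts [4, 20, 63, 87]

All cut coordinates (distinct, sorted): [4, 20, 27, 37, 43, 53, 63, 70, 87, 104, 123, 131, 141, 149, 160, 171]

Fragments:
  [0,4): 4 bp
  [4,20): 16 bp
  [20,27): 7 bp
  [27,37): 10 bp
  [37,43): 6 bp
  [43,53): 10 bp
  [53,63): 10 bp
  [63,70): 7 bp
  [70,87): 17 bp
  [87,104): 17 bp
  [104,123): 19 bp
  [123,131): 8 bp
  [131,141): 10 bp
  [141,149): 8 bp
  [149,160): 11 bp
  [160,171): 11 bp
  [171,197): 26 bp

[4,6,7,7,8,8,10,10,10,10,11,11,16,17,17,19,26]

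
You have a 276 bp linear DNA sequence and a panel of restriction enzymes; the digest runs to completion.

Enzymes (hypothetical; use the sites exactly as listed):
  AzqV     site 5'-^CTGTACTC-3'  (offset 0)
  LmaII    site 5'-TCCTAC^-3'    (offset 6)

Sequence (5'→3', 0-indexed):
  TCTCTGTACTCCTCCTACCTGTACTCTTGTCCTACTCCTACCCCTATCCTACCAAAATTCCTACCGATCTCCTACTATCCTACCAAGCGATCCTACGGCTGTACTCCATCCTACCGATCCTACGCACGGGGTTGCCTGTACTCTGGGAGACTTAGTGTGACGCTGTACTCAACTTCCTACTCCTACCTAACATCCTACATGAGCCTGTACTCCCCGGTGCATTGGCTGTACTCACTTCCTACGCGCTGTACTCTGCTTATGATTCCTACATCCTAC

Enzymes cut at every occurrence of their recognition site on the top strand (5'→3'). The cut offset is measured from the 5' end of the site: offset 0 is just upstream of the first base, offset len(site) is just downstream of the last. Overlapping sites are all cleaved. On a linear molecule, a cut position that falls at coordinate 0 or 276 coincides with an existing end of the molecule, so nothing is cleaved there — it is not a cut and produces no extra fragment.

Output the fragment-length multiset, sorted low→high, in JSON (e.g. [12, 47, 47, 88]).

[2,3,3,6,6,6,7,8,9,11,11,12,12,12,13,15,16,17,17,18,21,24,27]

Site scan:
  AzqV (CTGTACTC, off=0): starts [3, 18, 98, 135, 162, 204, 225, 245] → cuts [3, 18, 98, 135, 162, 204, 225, 245]
  LmaII (TCCTAC, off=6): starts [12, 29, 35, 46, 58, 69, 77, 90, 108, 117, 174, 180, 192, 236, 263, 270] → cuts [18, 35, 41, 52, 64, 75, 83, 96, 114, 123, 180, 186, 198, 242, 269] (position 276 is a terminus of the linear molecule — no cut)

All cut coordinates (distinct, sorted): [3, 18, 35, 41, 52, 64, 75, 83, 96, 98, 114, 123, 135, 162, 180, 186, 198, 204, 225, 242, 245, 269]

Fragments:
  [0,3): 3 bp
  [3,18): 15 bp
  [18,35): 17 bp
  [35,41): 6 bp
  [41,52): 11 bp
  [52,64): 12 bp
  [64,75): 11 bp
  [75,83): 8 bp
  [83,96): 13 bp
  [96,98): 2 bp
  [98,114): 16 bp
  [114,123): 9 bp
  [123,135): 12 bp
  [135,162): 27 bp
  [162,180): 18 bp
  [180,186): 6 bp
  [186,198): 12 bp
  [198,204): 6 bp
  [204,225): 21 bp
  [225,242): 17 bp
  [242,245): 3 bp
  [245,269): 24 bp
  [269,276): 7 bp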